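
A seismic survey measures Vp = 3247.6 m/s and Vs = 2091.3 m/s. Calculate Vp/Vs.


Vp/Vs = 3247.6 / 2091.3
= 1.5529

1.5529


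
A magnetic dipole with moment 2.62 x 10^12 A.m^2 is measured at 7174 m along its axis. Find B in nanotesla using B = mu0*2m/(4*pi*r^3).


m = 2.62 x 10^12 = 2620000000000 A.m^2
2m = 5240000000000 A.m^2
r^3 = 7174^3 = 369219064024
B = (4pi*10^-7) * 5240000000000 / (4*pi * 369219064024) * 1e9
= 6584778.201924 / 4639743596412.39 * 1e9
= 1419.2117 nT

1419.2117


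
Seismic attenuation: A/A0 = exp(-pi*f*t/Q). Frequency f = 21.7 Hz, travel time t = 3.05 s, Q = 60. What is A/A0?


pi*f*t/Q = pi*21.7*3.05/60 = 3.465438
A/A0 = exp(-3.465438) = 0.031259

0.031259


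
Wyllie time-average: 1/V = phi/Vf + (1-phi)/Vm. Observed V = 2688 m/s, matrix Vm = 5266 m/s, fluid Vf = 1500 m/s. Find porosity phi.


1/V - 1/Vm = 1/2688 - 1/5266 = 0.00018213
1/Vf - 1/Vm = 1/1500 - 1/5266 = 0.00047677
phi = 0.00018213 / 0.00047677 = 0.382

0.382


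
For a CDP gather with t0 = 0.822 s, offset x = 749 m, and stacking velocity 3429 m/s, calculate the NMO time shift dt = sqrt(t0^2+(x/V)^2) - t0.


x/Vnmo = 749/3429 = 0.218431
(x/Vnmo)^2 = 0.047712
t0^2 = 0.675684
sqrt(0.675684 + 0.047712) = 0.850527
dt = 0.850527 - 0.822 = 0.028527

0.028527


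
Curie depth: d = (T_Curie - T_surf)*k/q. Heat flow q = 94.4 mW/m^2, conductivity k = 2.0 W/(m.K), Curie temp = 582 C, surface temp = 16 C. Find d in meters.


T_Curie - T_surf = 582 - 16 = 566 C
Convert q to W/m^2: 94.4 mW/m^2 = 0.0944 W/m^2
d = 566 * 2.0 / 0.0944 = 11991.53 m

11991.53


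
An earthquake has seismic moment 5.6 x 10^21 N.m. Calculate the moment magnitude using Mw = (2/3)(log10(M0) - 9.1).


log10(M0) = log10(5.6 x 10^21) = 21.7482
Mw = 2/3 * (21.7482 - 9.1)
= 2/3 * 12.6482
= 8.43

8.43


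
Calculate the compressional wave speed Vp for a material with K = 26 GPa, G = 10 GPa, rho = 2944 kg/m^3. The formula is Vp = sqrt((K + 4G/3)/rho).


First compute the effective modulus:
K + 4G/3 = 26e9 + 4*10e9/3 = 39333333333.33 Pa
Then divide by density:
39333333333.33 / 2944 = 13360507.2464 Pa/(kg/m^3)
Take the square root:
Vp = sqrt(13360507.2464) = 3655.2 m/s

3655.2


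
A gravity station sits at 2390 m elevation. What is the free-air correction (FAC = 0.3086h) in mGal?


FAC = 0.3086 * h
= 0.3086 * 2390
= 737.554 mGal

737.554


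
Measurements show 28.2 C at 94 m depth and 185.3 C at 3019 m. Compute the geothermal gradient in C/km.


dT = 185.3 - 28.2 = 157.1 C
dz = 3019 - 94 = 2925 m
gradient = dT/dz * 1000 = 157.1/2925 * 1000 = 53.7094 C/km

53.7094


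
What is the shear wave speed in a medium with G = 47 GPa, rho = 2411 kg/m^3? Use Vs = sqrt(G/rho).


Convert G to Pa: G = 47e9 Pa
Compute G/rho = 47e9 / 2411 = 19493985.898
Vs = sqrt(19493985.898) = 4415.2 m/s

4415.2


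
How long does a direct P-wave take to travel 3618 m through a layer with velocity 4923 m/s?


t = x / V
= 3618 / 4923
= 0.7349 s

0.7349


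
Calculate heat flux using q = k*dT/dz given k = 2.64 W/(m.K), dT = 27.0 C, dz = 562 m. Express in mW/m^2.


q = k * dT / dz * 1000
= 2.64 * 27.0 / 562 * 1000
= 0.126833 * 1000
= 126.8327 mW/m^2

126.8327


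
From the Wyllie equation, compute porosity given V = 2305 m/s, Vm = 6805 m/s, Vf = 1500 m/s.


1/V - 1/Vm = 1/2305 - 1/6805 = 0.00028689
1/Vf - 1/Vm = 1/1500 - 1/6805 = 0.00051972
phi = 0.00028689 / 0.00051972 = 0.552

0.552


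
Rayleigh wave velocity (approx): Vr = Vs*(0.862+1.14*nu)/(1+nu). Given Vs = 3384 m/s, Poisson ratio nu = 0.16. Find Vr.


Numerator factor = 0.862 + 1.14*0.16 = 1.0444
Denominator = 1 + 0.16 = 1.16
Vr = 3384 * 1.0444 / 1.16 = 3046.77 m/s

3046.77


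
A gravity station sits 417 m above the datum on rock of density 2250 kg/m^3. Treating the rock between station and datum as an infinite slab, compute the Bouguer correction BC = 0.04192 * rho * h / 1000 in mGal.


BC = 0.04192 * rho * h / 1000
= 0.04192 * 2250 * 417 / 1000
= 39.3314 mGal

39.3314


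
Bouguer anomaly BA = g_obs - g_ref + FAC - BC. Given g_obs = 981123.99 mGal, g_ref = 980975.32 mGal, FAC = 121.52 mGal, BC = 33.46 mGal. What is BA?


BA = g_obs - g_ref + FAC - BC
= 981123.99 - 980975.32 + 121.52 - 33.46
= 236.73 mGal

236.73


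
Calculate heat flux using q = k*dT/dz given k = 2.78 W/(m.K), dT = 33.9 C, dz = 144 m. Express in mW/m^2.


q = k * dT / dz * 1000
= 2.78 * 33.9 / 144 * 1000
= 0.654458 * 1000
= 654.4583 mW/m^2

654.4583


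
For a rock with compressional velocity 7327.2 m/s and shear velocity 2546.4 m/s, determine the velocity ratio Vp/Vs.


Vp/Vs = 7327.2 / 2546.4
= 2.8775

2.8775


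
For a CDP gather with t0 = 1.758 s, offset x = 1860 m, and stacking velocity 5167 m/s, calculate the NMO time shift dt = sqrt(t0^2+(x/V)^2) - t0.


x/Vnmo = 1860/5167 = 0.359977
(x/Vnmo)^2 = 0.129583
t0^2 = 3.090564
sqrt(3.090564 + 0.129583) = 1.794477
dt = 1.794477 - 1.758 = 0.036477

0.036477


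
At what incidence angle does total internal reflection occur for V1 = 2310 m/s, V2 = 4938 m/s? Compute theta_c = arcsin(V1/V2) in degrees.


V1/V2 = 2310/4938 = 0.467801
theta_c = arcsin(0.467801) = 27.8916 degrees

27.8916


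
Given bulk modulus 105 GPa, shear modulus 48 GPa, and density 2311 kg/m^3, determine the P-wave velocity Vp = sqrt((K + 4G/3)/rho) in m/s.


First compute the effective modulus:
K + 4G/3 = 105e9 + 4*48e9/3 = 169000000000.0 Pa
Then divide by density:
169000000000.0 / 2311 = 73128515.794 Pa/(kg/m^3)
Take the square root:
Vp = sqrt(73128515.794) = 8551.52 m/s

8551.52


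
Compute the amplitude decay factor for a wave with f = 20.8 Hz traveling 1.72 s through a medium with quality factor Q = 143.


pi*f*t/Q = pi*20.8*1.72/143 = 0.785969
A/A0 = exp(-0.785969) = 0.455678

0.455678


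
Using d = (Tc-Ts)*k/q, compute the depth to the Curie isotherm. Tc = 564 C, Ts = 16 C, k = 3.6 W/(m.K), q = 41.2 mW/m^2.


T_Curie - T_surf = 564 - 16 = 548 C
Convert q to W/m^2: 41.2 mW/m^2 = 0.0412 W/m^2
d = 548 * 3.6 / 0.0412 = 47883.5 m

47883.5


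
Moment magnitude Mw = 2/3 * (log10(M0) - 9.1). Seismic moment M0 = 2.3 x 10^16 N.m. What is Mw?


log10(M0) = log10(2.3 x 10^16) = 16.3617
Mw = 2/3 * (16.3617 - 9.1)
= 2/3 * 7.2617
= 4.84

4.84


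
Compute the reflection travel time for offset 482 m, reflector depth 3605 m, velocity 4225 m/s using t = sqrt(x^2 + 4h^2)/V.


x^2 + 4h^2 = 482^2 + 4*3605^2 = 232324 + 51984100 = 52216424
sqrt(52216424) = 7226.0933
t = 7226.0933 / 4225 = 1.7103 s

1.7103


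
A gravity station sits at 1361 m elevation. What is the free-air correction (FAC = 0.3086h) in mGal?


FAC = 0.3086 * h
= 0.3086 * 1361
= 420.0046 mGal

420.0046


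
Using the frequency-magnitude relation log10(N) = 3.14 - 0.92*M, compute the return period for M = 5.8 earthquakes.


log10(N) = 3.14 - 0.92*5.8 = -2.196
N = 10^-2.196 = 0.006368
T = 1/N = 1/0.006368 = 157.0363 years

157.0363


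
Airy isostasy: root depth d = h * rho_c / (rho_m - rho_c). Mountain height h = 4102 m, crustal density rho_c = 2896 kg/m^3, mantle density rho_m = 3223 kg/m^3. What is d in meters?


rho_m - rho_c = 3223 - 2896 = 327
d = 4102 * 2896 / 327
= 11879392 / 327
= 36328.42 m

36328.42


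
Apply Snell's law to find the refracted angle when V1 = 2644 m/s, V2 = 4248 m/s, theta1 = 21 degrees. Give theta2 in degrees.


sin(theta1) = sin(21 deg) = 0.358368
sin(theta2) = V2/V1 * sin(theta1) = 4248/2644 * 0.358368 = 0.575774
theta2 = arcsin(0.575774) = 35.1539 degrees

35.1539


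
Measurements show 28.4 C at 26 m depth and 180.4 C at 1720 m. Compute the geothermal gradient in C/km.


dT = 180.4 - 28.4 = 152.0 C
dz = 1720 - 26 = 1694 m
gradient = dT/dz * 1000 = 152.0/1694 * 1000 = 89.7285 C/km

89.7285


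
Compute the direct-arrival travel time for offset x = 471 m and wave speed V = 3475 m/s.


t = x / V
= 471 / 3475
= 0.1355 s

0.1355


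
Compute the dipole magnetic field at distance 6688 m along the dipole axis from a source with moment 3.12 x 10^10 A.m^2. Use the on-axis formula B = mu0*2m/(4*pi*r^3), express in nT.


m = 3.12 x 10^10 = 31200000000 A.m^2
2m = 62400000000 A.m^2
r^3 = 6688^3 = 299149852672
B = (4pi*10^-7) * 62400000000 / (4*pi * 299149852672) * 1e9
= 78414.152634 / 3759227917907.3 * 1e9
= 20.8591 nT

20.8591


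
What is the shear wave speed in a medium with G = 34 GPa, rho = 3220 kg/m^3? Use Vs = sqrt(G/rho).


Convert G to Pa: G = 34e9 Pa
Compute G/rho = 34e9 / 3220 = 10559006.2112
Vs = sqrt(10559006.2112) = 3249.46 m/s

3249.46


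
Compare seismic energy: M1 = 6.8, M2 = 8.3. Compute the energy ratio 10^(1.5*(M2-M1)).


M2 - M1 = 8.3 - 6.8 = 1.5
1.5 * 1.5 = 2.25
ratio = 10^2.25 = 177.83

177.83


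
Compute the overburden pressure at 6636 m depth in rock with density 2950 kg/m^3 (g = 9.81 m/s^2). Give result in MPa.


P = rho * g * z / 1e6
= 2950 * 9.81 * 6636 / 1e6
= 192042522.0 / 1e6
= 192.0425 MPa

192.0425


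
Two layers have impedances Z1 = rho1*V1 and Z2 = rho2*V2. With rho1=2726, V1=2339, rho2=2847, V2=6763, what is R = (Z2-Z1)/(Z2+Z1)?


Z1 = 2726 * 2339 = 6376114
Z2 = 2847 * 6763 = 19254261
R = (19254261 - 6376114) / (19254261 + 6376114) = 12878147 / 25630375 = 0.5025

0.5025


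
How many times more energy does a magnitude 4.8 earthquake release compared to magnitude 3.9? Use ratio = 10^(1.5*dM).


M2 - M1 = 4.8 - 3.9 = 0.9
1.5 * 0.9 = 1.35
ratio = 10^1.35 = 22.39

22.39


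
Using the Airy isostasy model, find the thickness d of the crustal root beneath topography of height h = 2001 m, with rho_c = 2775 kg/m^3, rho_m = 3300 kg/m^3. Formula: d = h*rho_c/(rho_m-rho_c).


rho_m - rho_c = 3300 - 2775 = 525
d = 2001 * 2775 / 525
= 5552775 / 525
= 10576.71 m

10576.71


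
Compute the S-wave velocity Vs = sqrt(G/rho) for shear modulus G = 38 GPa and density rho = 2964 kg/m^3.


Convert G to Pa: G = 38e9 Pa
Compute G/rho = 38e9 / 2964 = 12820512.8205
Vs = sqrt(12820512.8205) = 3580.57 m/s

3580.57


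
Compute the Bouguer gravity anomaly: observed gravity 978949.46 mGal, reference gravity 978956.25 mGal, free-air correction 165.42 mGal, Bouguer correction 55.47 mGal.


BA = g_obs - g_ref + FAC - BC
= 978949.46 - 978956.25 + 165.42 - 55.47
= 103.16 mGal

103.16


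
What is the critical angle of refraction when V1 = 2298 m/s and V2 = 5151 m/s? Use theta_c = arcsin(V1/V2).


V1/V2 = 2298/5151 = 0.446127
theta_c = arcsin(0.446127) = 26.4955 degrees

26.4955


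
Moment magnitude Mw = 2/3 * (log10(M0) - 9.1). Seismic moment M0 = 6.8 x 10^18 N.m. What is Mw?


log10(M0) = log10(6.8 x 10^18) = 18.8325
Mw = 2/3 * (18.8325 - 9.1)
= 2/3 * 9.7325
= 6.49

6.49


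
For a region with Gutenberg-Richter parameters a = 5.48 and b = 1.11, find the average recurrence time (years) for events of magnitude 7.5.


log10(N) = 5.48 - 1.11*7.5 = -2.845
N = 10^-2.845 = 0.001429
T = 1/N = 1/0.001429 = 699.842 years

699.842


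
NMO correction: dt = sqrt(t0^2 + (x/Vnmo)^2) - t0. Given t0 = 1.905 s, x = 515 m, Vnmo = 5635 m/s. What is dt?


x/Vnmo = 515/5635 = 0.091393
(x/Vnmo)^2 = 0.008353
t0^2 = 3.629025
sqrt(3.629025 + 0.008353) = 1.907191
dt = 1.907191 - 1.905 = 0.002191

0.002191


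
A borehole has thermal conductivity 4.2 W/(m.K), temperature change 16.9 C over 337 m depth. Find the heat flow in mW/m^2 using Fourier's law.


q = k * dT / dz * 1000
= 4.2 * 16.9 / 337 * 1000
= 0.210623 * 1000
= 210.6231 mW/m^2

210.6231


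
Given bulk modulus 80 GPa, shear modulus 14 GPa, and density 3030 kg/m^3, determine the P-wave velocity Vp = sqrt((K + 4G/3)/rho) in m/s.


First compute the effective modulus:
K + 4G/3 = 80e9 + 4*14e9/3 = 98666666666.67 Pa
Then divide by density:
98666666666.67 / 3030 = 32563256.3256 Pa/(kg/m^3)
Take the square root:
Vp = sqrt(32563256.3256) = 5706.42 m/s

5706.42


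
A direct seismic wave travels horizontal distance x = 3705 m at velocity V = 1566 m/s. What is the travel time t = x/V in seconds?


t = x / V
= 3705 / 1566
= 2.3659 s

2.3659


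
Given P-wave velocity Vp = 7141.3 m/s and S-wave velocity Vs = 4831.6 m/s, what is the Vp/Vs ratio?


Vp/Vs = 7141.3 / 4831.6
= 1.478

1.478


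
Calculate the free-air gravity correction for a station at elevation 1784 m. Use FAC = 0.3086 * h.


FAC = 0.3086 * h
= 0.3086 * 1784
= 550.5424 mGal

550.5424


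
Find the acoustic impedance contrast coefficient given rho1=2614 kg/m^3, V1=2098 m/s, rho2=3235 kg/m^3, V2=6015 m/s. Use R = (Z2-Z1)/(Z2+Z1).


Z1 = 2614 * 2098 = 5484172
Z2 = 3235 * 6015 = 19458525
R = (19458525 - 5484172) / (19458525 + 5484172) = 13974353 / 24942697 = 0.5603

0.5603


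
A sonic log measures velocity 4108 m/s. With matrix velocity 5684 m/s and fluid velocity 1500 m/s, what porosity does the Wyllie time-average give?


1/V - 1/Vm = 1/4108 - 1/5684 = 6.75e-05
1/Vf - 1/Vm = 1/1500 - 1/5684 = 0.00049073
phi = 6.75e-05 / 0.00049073 = 0.1375

0.1375


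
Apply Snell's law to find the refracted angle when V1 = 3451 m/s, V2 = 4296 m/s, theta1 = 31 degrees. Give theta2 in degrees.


sin(theta1) = sin(31 deg) = 0.515038
sin(theta2) = V2/V1 * sin(theta1) = 4296/3451 * 0.515038 = 0.641149
theta2 = arcsin(0.641149) = 39.8775 degrees

39.8775


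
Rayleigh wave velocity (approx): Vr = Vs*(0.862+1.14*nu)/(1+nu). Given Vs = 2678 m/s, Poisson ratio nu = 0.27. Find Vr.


Numerator factor = 0.862 + 1.14*0.27 = 1.1698
Denominator = 1 + 0.27 = 1.27
Vr = 2678 * 1.1698 / 1.27 = 2466.71 m/s

2466.71


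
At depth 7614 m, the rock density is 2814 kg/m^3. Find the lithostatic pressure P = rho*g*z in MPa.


P = rho * g * z / 1e6
= 2814 * 9.81 * 7614 / 1e6
= 210187058.76 / 1e6
= 210.1871 MPa

210.1871


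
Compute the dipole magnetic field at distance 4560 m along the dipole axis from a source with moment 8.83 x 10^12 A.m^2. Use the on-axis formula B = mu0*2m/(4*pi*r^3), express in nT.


m = 8.83 x 10^12 = 8830000000000 A.m^2
2m = 17660000000000 A.m^2
r^3 = 4560^3 = 94818816000
B = (4pi*10^-7) * 17660000000000 / (4*pi * 94818816000) * 1e9
= 22192210.504958 / 1191528383070.73 * 1e9
= 18624.9953 nT

18624.9953


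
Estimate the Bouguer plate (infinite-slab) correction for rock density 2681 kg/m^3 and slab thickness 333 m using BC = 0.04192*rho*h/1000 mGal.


BC = 0.04192 * rho * h / 1000
= 0.04192 * 2681 * 333 / 1000
= 37.425 mGal

37.425


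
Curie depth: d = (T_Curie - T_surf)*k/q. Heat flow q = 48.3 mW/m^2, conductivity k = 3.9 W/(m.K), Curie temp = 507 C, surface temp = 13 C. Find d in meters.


T_Curie - T_surf = 507 - 13 = 494 C
Convert q to W/m^2: 48.3 mW/m^2 = 0.0483 W/m^2
d = 494 * 3.9 / 0.0483 = 39888.2 m

39888.2


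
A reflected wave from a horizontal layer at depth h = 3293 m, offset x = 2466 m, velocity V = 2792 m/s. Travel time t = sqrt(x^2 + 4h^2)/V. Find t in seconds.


x^2 + 4h^2 = 2466^2 + 4*3293^2 = 6081156 + 43375396 = 49456552
sqrt(49456552) = 7032.5352
t = 7032.5352 / 2792 = 2.5188 s

2.5188


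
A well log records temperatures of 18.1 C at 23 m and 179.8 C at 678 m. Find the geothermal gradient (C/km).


dT = 179.8 - 18.1 = 161.7 C
dz = 678 - 23 = 655 m
gradient = dT/dz * 1000 = 161.7/655 * 1000 = 246.8702 C/km

246.8702


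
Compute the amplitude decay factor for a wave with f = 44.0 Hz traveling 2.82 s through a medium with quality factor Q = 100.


pi*f*t/Q = pi*44.0*2.82/100 = 3.898088
A/A0 = exp(-3.898088) = 0.020281

0.020281


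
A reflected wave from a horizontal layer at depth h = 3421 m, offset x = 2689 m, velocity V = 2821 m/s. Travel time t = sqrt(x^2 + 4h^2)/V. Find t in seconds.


x^2 + 4h^2 = 2689^2 + 4*3421^2 = 7230721 + 46812964 = 54043685
sqrt(54043685) = 7351.441
t = 7351.441 / 2821 = 2.606 s

2.606


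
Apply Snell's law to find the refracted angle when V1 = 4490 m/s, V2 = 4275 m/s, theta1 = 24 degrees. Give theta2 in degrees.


sin(theta1) = sin(24 deg) = 0.406737
sin(theta2) = V2/V1 * sin(theta1) = 4275/4490 * 0.406737 = 0.38726
theta2 = arcsin(0.38726) = 22.7841 degrees

22.7841


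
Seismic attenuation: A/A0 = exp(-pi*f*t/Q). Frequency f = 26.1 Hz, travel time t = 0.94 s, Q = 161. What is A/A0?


pi*f*t/Q = pi*26.1*0.94/161 = 0.478732
A/A0 = exp(-0.478732) = 0.619569

0.619569


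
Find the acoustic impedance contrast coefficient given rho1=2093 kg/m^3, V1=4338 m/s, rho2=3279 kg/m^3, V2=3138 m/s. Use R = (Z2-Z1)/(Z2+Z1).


Z1 = 2093 * 4338 = 9079434
Z2 = 3279 * 3138 = 10289502
R = (10289502 - 9079434) / (10289502 + 9079434) = 1210068 / 19368936 = 0.0625

0.0625


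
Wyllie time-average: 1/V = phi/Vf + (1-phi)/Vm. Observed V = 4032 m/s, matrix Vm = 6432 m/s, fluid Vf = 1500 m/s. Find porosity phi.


1/V - 1/Vm = 1/4032 - 1/6432 = 9.254e-05
1/Vf - 1/Vm = 1/1500 - 1/6432 = 0.00051119
phi = 9.254e-05 / 0.00051119 = 0.181

0.181


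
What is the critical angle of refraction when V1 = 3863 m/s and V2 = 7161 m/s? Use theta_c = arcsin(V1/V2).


V1/V2 = 3863/7161 = 0.53945
theta_c = arcsin(0.53945) = 32.6462 degrees

32.6462


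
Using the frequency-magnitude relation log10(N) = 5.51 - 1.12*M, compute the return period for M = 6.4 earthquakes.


log10(N) = 5.51 - 1.12*6.4 = -1.658
N = 10^-1.658 = 0.021979
T = 1/N = 1/0.021979 = 45.4988 years

45.4988


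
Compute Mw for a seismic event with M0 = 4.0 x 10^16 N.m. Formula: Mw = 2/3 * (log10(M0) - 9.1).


log10(M0) = log10(4.0 x 10^16) = 16.6021
Mw = 2/3 * (16.6021 - 9.1)
= 2/3 * 7.5021
= 5.0

5.0


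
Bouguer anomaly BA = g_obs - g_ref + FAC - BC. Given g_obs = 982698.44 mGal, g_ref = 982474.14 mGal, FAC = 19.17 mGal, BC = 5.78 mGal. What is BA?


BA = g_obs - g_ref + FAC - BC
= 982698.44 - 982474.14 + 19.17 - 5.78
= 237.69 mGal

237.69


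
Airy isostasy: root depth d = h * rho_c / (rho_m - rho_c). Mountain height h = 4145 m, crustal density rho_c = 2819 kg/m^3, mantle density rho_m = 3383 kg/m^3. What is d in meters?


rho_m - rho_c = 3383 - 2819 = 564
d = 4145 * 2819 / 564
= 11684755 / 564
= 20717.65 m

20717.65


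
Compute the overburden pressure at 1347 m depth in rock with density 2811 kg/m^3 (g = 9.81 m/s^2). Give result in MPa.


P = rho * g * z / 1e6
= 2811 * 9.81 * 1347 / 1e6
= 37144750.77 / 1e6
= 37.1448 MPa

37.1448


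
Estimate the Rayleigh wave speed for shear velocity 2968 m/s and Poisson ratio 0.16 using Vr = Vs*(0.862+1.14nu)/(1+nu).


Numerator factor = 0.862 + 1.14*0.16 = 1.0444
Denominator = 1 + 0.16 = 1.16
Vr = 2968 * 1.0444 / 1.16 = 2672.22 m/s

2672.22


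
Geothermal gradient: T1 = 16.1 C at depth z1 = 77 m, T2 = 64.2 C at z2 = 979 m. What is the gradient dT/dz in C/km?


dT = 64.2 - 16.1 = 48.1 C
dz = 979 - 77 = 902 m
gradient = dT/dz * 1000 = 48.1/902 * 1000 = 53.3259 C/km

53.3259


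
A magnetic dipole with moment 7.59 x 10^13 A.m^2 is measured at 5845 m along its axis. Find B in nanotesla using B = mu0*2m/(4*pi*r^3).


m = 7.59 x 10^13 = 75900000000000 A.m^2
2m = 151800000000000 A.m^2
r^3 = 5845^3 = 199688726125
B = (4pi*10^-7) * 151800000000000 / (4*pi * 199688726125) * 1e9
= 190757505.925972 / 2509362539996.02 * 1e9
= 76018.3126 nT

76018.3126


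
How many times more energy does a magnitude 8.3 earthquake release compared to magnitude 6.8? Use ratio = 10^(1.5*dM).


M2 - M1 = 8.3 - 6.8 = 1.5
1.5 * 1.5 = 2.25
ratio = 10^2.25 = 177.83

177.83


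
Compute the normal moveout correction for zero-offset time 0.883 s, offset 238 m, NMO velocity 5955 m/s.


x/Vnmo = 238/5955 = 0.039966
(x/Vnmo)^2 = 0.001597
t0^2 = 0.779689
sqrt(0.779689 + 0.001597) = 0.883904
dt = 0.883904 - 0.883 = 0.000904

9.040000e-04


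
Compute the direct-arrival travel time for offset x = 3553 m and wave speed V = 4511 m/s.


t = x / V
= 3553 / 4511
= 0.7876 s

0.7876


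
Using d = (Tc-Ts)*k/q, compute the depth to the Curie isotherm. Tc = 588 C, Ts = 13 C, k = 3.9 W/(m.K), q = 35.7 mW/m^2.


T_Curie - T_surf = 588 - 13 = 575 C
Convert q to W/m^2: 35.7 mW/m^2 = 0.0357 W/m^2
d = 575 * 3.9 / 0.0357 = 62815.13 m

62815.13


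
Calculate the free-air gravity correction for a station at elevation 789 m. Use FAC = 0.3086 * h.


FAC = 0.3086 * h
= 0.3086 * 789
= 243.4854 mGal

243.4854


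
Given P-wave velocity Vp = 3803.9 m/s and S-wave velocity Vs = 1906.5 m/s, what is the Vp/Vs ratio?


Vp/Vs = 3803.9 / 1906.5
= 1.9952

1.9952


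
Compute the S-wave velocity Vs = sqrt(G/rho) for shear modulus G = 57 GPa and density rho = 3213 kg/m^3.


Convert G to Pa: G = 57e9 Pa
Compute G/rho = 57e9 / 3213 = 17740429.5051
Vs = sqrt(17740429.5051) = 4211.94 m/s

4211.94


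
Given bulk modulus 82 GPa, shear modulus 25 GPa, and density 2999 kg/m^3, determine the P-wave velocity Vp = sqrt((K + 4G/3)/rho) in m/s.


First compute the effective modulus:
K + 4G/3 = 82e9 + 4*25e9/3 = 115333333333.33 Pa
Then divide by density:
115333333333.33 / 2999 = 38457263.5323 Pa/(kg/m^3)
Take the square root:
Vp = sqrt(38457263.5323) = 6201.39 m/s

6201.39


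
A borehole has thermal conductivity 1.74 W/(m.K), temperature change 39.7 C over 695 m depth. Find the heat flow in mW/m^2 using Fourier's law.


q = k * dT / dz * 1000
= 1.74 * 39.7 / 695 * 1000
= 0.099393 * 1000
= 99.3928 mW/m^2

99.3928


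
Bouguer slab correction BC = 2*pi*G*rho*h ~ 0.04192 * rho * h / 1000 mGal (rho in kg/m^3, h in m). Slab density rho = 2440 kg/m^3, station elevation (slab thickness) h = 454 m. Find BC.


BC = 0.04192 * rho * h / 1000
= 0.04192 * 2440 * 454 / 1000
= 46.4373 mGal

46.4373


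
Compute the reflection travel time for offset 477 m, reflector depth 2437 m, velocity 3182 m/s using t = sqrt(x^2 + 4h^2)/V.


x^2 + 4h^2 = 477^2 + 4*2437^2 = 227529 + 23755876 = 23983405
sqrt(23983405) = 4897.2855
t = 4897.2855 / 3182 = 1.5391 s

1.5391


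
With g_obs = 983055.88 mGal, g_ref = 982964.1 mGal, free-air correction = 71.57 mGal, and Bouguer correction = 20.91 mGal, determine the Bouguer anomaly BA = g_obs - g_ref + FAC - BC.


BA = g_obs - g_ref + FAC - BC
= 983055.88 - 982964.1 + 71.57 - 20.91
= 142.44 mGal

142.44


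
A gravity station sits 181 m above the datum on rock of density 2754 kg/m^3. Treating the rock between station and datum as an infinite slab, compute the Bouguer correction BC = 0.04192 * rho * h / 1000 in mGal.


BC = 0.04192 * rho * h / 1000
= 0.04192 * 2754 * 181 / 1000
= 20.896 mGal

20.896


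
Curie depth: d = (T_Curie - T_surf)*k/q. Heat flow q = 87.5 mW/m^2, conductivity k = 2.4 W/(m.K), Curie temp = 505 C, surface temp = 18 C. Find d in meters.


T_Curie - T_surf = 505 - 18 = 487 C
Convert q to W/m^2: 87.5 mW/m^2 = 0.0875 W/m^2
d = 487 * 2.4 / 0.0875 = 13357.71 m

13357.71


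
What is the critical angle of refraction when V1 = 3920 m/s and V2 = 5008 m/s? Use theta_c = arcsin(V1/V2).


V1/V2 = 3920/5008 = 0.782748
theta_c = arcsin(0.782748) = 51.5128 degrees

51.5128


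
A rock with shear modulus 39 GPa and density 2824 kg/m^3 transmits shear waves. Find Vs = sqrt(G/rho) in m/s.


Convert G to Pa: G = 39e9 Pa
Compute G/rho = 39e9 / 2824 = 13810198.3003
Vs = sqrt(13810198.3003) = 3716.21 m/s

3716.21


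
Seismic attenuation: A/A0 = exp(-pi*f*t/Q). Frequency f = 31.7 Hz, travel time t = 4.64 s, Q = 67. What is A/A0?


pi*f*t/Q = pi*31.7*4.64/67 = 6.896874
A/A0 = exp(-6.896874) = 0.001011

0.001011


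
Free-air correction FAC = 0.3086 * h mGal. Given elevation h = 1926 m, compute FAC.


FAC = 0.3086 * h
= 0.3086 * 1926
= 594.3636 mGal

594.3636


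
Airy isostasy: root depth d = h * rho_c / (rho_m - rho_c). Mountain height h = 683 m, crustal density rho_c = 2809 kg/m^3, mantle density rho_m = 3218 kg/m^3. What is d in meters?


rho_m - rho_c = 3218 - 2809 = 409
d = 683 * 2809 / 409
= 1918547 / 409
= 4690.82 m

4690.82


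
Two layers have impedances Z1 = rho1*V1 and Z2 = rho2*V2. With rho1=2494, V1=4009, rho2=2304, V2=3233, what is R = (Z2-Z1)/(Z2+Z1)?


Z1 = 2494 * 4009 = 9998446
Z2 = 2304 * 3233 = 7448832
R = (7448832 - 9998446) / (7448832 + 9998446) = -2549614 / 17447278 = -0.1461

-0.1461


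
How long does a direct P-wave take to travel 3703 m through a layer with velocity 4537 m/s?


t = x / V
= 3703 / 4537
= 0.8162 s

0.8162


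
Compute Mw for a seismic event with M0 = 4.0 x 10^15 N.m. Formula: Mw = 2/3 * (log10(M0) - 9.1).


log10(M0) = log10(4.0 x 10^15) = 15.6021
Mw = 2/3 * (15.6021 - 9.1)
= 2/3 * 6.5021
= 4.33

4.33


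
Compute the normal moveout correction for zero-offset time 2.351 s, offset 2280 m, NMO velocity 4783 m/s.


x/Vnmo = 2280/4783 = 0.476688
(x/Vnmo)^2 = 0.227232
t0^2 = 5.527201
sqrt(5.527201 + 0.227232) = 2.39884
dt = 2.39884 - 2.351 = 0.04784

0.04784


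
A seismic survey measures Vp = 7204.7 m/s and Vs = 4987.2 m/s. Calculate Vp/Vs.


Vp/Vs = 7204.7 / 4987.2
= 1.4446

1.4446


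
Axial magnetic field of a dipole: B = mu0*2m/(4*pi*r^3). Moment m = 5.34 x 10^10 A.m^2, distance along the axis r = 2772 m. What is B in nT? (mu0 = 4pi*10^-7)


m = 5.34 x 10^10 = 53400000000 A.m^2
2m = 106800000000 A.m^2
r^3 = 2772^3 = 21300003648
B = (4pi*10^-7) * 106800000000 / (4*pi * 21300003648) * 1e9
= 134208.838161 / 267663739927.97 * 1e9
= 501.4084 nT

501.4084


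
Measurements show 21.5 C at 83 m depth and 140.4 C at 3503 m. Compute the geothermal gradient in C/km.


dT = 140.4 - 21.5 = 118.9 C
dz = 3503 - 83 = 3420 m
gradient = dT/dz * 1000 = 118.9/3420 * 1000 = 34.7661 C/km

34.7661


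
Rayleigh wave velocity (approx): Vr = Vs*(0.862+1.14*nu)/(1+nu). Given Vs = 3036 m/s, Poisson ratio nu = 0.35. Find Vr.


Numerator factor = 0.862 + 1.14*0.35 = 1.261
Denominator = 1 + 0.35 = 1.35
Vr = 3036 * 1.261 / 1.35 = 2835.85 m/s

2835.85


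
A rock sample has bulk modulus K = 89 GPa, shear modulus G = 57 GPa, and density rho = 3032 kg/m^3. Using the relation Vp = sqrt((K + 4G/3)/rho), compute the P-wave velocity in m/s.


First compute the effective modulus:
K + 4G/3 = 89e9 + 4*57e9/3 = 165000000000.0 Pa
Then divide by density:
165000000000.0 / 3032 = 54419525.066 Pa/(kg/m^3)
Take the square root:
Vp = sqrt(54419525.066) = 7376.96 m/s

7376.96


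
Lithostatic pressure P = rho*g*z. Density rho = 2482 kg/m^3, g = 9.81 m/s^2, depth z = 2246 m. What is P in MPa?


P = rho * g * z / 1e6
= 2482 * 9.81 * 2246 / 1e6
= 54686551.32 / 1e6
= 54.6866 MPa

54.6866


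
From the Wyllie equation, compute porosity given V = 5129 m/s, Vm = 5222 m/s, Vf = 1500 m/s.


1/V - 1/Vm = 1/5129 - 1/5222 = 3.47e-06
1/Vf - 1/Vm = 1/1500 - 1/5222 = 0.00047517
phi = 3.47e-06 / 0.00047517 = 0.0073

0.0073


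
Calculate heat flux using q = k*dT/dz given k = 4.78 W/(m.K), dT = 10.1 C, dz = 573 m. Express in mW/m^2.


q = k * dT / dz * 1000
= 4.78 * 10.1 / 573 * 1000
= 0.084255 * 1000
= 84.2548 mW/m^2

84.2548


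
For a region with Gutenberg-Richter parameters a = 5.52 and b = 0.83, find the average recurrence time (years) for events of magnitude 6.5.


log10(N) = 5.52 - 0.83*6.5 = 0.125
N = 10^0.125 = 1.333521
T = 1/N = 1/1.333521 = 0.7499 years

0.7499


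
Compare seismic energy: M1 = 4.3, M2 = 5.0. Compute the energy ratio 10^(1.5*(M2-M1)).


M2 - M1 = 5.0 - 4.3 = 0.7
1.5 * 0.7 = 1.05
ratio = 10^1.05 = 11.22

11.22


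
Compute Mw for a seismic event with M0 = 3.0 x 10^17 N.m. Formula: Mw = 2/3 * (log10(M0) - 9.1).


log10(M0) = log10(3.0 x 10^17) = 17.4771
Mw = 2/3 * (17.4771 - 9.1)
= 2/3 * 8.3771
= 5.58

5.58


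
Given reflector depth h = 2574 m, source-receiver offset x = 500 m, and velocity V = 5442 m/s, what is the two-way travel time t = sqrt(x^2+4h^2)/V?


x^2 + 4h^2 = 500^2 + 4*2574^2 = 250000 + 26501904 = 26751904
sqrt(26751904) = 5172.2243
t = 5172.2243 / 5442 = 0.9504 s

0.9504


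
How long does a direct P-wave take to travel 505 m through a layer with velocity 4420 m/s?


t = x / V
= 505 / 4420
= 0.1143 s

0.1143


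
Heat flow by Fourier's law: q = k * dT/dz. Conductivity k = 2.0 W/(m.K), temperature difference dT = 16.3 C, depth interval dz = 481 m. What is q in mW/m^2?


q = k * dT / dz * 1000
= 2.0 * 16.3 / 481 * 1000
= 0.067775 * 1000
= 67.7755 mW/m^2

67.7755


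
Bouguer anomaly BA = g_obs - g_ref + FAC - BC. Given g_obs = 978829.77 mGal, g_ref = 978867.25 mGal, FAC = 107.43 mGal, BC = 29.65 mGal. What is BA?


BA = g_obs - g_ref + FAC - BC
= 978829.77 - 978867.25 + 107.43 - 29.65
= 40.3 mGal

40.3


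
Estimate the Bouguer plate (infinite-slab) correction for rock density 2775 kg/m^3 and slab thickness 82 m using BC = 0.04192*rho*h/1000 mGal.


BC = 0.04192 * rho * h / 1000
= 0.04192 * 2775 * 82 / 1000
= 9.5389 mGal

9.5389


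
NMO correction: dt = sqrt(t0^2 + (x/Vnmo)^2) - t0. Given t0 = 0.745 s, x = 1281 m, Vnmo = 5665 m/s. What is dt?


x/Vnmo = 1281/5665 = 0.226125
(x/Vnmo)^2 = 0.051133
t0^2 = 0.555025
sqrt(0.555025 + 0.051133) = 0.778561
dt = 0.778561 - 0.745 = 0.033561

0.033561


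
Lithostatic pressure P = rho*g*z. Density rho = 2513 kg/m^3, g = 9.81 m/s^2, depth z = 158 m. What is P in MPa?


P = rho * g * z / 1e6
= 2513 * 9.81 * 158 / 1e6
= 3895099.74 / 1e6
= 3.8951 MPa

3.8951


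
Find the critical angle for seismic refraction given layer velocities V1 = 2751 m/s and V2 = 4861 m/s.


V1/V2 = 2751/4861 = 0.565933
theta_c = arcsin(0.565933) = 34.4671 degrees

34.4671


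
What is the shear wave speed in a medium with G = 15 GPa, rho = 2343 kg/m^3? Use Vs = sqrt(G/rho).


Convert G to Pa: G = 15e9 Pa
Compute G/rho = 15e9 / 2343 = 6402048.6556
Vs = sqrt(6402048.6556) = 2530.23 m/s

2530.23


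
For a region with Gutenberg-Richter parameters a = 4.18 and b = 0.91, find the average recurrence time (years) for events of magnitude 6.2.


log10(N) = 4.18 - 0.91*6.2 = -1.462
N = 10^-1.462 = 0.034514
T = 1/N = 1/0.034514 = 28.9734 years

28.9734


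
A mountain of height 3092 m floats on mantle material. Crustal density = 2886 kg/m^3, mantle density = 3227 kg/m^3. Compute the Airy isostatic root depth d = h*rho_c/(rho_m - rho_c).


rho_m - rho_c = 3227 - 2886 = 341
d = 3092 * 2886 / 341
= 8923512 / 341
= 26168.66 m

26168.66


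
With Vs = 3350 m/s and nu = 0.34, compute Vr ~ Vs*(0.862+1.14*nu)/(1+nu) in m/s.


Numerator factor = 0.862 + 1.14*0.34 = 1.2496
Denominator = 1 + 0.34 = 1.34
Vr = 3350 * 1.2496 / 1.34 = 3124.0 m/s

3124.0


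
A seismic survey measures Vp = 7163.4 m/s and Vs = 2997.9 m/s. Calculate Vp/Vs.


Vp/Vs = 7163.4 / 2997.9
= 2.3895

2.3895


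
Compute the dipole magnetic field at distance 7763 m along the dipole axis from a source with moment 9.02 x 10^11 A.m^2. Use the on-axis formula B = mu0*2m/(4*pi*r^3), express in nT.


m = 9.02 x 10^11 = 902000000000 A.m^2
2m = 1804000000000 A.m^2
r^3 = 7763^3 = 467830743947
B = (4pi*10^-7) * 1804000000000 / (4*pi * 467830743947) * 1e9
= 2266973.25883 / 5878934513229.37 * 1e9
= 385.6095 nT

385.6095


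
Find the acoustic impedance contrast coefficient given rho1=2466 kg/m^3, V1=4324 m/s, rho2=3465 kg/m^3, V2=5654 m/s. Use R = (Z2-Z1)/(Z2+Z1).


Z1 = 2466 * 4324 = 10662984
Z2 = 3465 * 5654 = 19591110
R = (19591110 - 10662984) / (19591110 + 10662984) = 8928126 / 30254094 = 0.2951

0.2951


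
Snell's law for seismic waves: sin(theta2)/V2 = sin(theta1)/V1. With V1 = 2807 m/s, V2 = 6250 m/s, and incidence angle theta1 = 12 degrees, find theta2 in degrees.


sin(theta1) = sin(12 deg) = 0.207912
sin(theta2) = V2/V1 * sin(theta1) = 6250/2807 * 0.207912 = 0.462931
theta2 = arcsin(0.462931) = 27.5764 degrees

27.5764


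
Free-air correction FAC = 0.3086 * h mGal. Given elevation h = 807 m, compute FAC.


FAC = 0.3086 * h
= 0.3086 * 807
= 249.0402 mGal

249.0402


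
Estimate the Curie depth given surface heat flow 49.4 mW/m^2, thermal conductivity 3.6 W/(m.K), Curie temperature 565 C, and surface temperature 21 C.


T_Curie - T_surf = 565 - 21 = 544 C
Convert q to W/m^2: 49.4 mW/m^2 = 0.0494 W/m^2
d = 544 * 3.6 / 0.0494 = 39643.72 m

39643.72


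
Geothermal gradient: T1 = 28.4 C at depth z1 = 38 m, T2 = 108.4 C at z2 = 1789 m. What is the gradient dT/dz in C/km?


dT = 108.4 - 28.4 = 80.0 C
dz = 1789 - 38 = 1751 m
gradient = dT/dz * 1000 = 80.0/1751 * 1000 = 45.6882 C/km

45.6882


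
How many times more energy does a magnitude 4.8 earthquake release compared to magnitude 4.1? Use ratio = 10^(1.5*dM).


M2 - M1 = 4.8 - 4.1 = 0.7
1.5 * 0.7 = 1.05
ratio = 10^1.05 = 11.22

11.22


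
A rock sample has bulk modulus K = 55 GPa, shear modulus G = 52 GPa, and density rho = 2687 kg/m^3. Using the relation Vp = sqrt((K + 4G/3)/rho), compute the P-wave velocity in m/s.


First compute the effective modulus:
K + 4G/3 = 55e9 + 4*52e9/3 = 124333333333.33 Pa
Then divide by density:
124333333333.33 / 2687 = 46272174.6682 Pa/(kg/m^3)
Take the square root:
Vp = sqrt(46272174.6682) = 6802.37 m/s

6802.37


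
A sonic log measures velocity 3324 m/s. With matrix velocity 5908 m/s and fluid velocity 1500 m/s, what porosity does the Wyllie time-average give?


1/V - 1/Vm = 1/3324 - 1/5908 = 0.00013158
1/Vf - 1/Vm = 1/1500 - 1/5908 = 0.0004974
phi = 0.00013158 / 0.0004974 = 0.2645

0.2645


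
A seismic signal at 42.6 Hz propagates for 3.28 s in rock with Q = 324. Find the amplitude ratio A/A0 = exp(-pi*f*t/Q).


pi*f*t/Q = pi*42.6*3.28/324 = 1.354841
A/A0 = exp(-1.354841) = 0.257988

0.257988


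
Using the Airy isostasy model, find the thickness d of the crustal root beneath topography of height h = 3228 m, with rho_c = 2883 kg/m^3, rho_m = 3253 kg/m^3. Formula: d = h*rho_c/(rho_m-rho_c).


rho_m - rho_c = 3253 - 2883 = 370
d = 3228 * 2883 / 370
= 9306324 / 370
= 25152.23 m

25152.23


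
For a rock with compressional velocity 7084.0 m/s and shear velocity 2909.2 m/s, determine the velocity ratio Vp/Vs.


Vp/Vs = 7084.0 / 2909.2
= 2.435

2.435


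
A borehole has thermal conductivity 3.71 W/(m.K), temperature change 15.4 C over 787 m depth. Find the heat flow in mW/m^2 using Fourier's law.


q = k * dT / dz * 1000
= 3.71 * 15.4 / 787 * 1000
= 0.072597 * 1000
= 72.5972 mW/m^2

72.5972


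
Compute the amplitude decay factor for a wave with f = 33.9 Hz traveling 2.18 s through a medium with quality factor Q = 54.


pi*f*t/Q = pi*33.9*2.18/54 = 4.299444
A/A0 = exp(-4.299444) = 0.013576

0.013576


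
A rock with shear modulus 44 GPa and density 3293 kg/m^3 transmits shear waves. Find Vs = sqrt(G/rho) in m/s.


Convert G to Pa: G = 44e9 Pa
Compute G/rho = 44e9 / 3293 = 13361676.283
Vs = sqrt(13361676.283) = 3655.36 m/s

3655.36


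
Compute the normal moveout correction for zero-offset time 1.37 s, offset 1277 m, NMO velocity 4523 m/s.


x/Vnmo = 1277/4523 = 0.282335
(x/Vnmo)^2 = 0.079713
t0^2 = 1.8769
sqrt(1.8769 + 0.079713) = 1.39879
dt = 1.39879 - 1.37 = 0.02879

0.02879


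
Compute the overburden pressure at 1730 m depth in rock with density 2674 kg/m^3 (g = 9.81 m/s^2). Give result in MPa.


P = rho * g * z / 1e6
= 2674 * 9.81 * 1730 / 1e6
= 45381256.2 / 1e6
= 45.3813 MPa

45.3813


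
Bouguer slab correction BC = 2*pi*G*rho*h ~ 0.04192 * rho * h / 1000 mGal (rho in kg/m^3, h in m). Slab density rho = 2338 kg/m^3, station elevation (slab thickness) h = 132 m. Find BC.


BC = 0.04192 * rho * h / 1000
= 0.04192 * 2338 * 132 / 1000
= 12.9372 mGal

12.9372


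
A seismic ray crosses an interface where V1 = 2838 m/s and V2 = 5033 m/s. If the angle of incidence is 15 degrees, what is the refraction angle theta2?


sin(theta1) = sin(15 deg) = 0.258819
sin(theta2) = V2/V1 * sin(theta1) = 5033/2838 * 0.258819 = 0.458998
theta2 = arcsin(0.458998) = 27.3225 degrees

27.3225


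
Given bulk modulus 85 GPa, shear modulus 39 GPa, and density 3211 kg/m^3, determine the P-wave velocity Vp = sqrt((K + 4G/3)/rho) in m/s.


First compute the effective modulus:
K + 4G/3 = 85e9 + 4*39e9/3 = 137000000000.0 Pa
Then divide by density:
137000000000.0 / 3211 = 42665836.1881 Pa/(kg/m^3)
Take the square root:
Vp = sqrt(42665836.1881) = 6531.91 m/s

6531.91


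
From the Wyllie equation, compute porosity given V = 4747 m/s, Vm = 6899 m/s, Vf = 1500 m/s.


1/V - 1/Vm = 1/4747 - 1/6899 = 6.571e-05
1/Vf - 1/Vm = 1/1500 - 1/6899 = 0.00052172
phi = 6.571e-05 / 0.00052172 = 0.126

0.126


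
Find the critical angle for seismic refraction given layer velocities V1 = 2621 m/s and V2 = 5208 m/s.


V1/V2 = 2621/5208 = 0.503264
theta_c = arcsin(0.503264) = 30.2162 degrees

30.2162


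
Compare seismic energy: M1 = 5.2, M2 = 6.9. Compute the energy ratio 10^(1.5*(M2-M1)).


M2 - M1 = 6.9 - 5.2 = 1.7
1.5 * 1.7 = 2.55
ratio = 10^2.55 = 354.81

354.81


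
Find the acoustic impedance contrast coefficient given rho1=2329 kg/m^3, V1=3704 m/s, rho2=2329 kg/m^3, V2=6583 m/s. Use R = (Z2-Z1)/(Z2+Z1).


Z1 = 2329 * 3704 = 8626616
Z2 = 2329 * 6583 = 15331807
R = (15331807 - 8626616) / (15331807 + 8626616) = 6705191 / 23958423 = 0.2799

0.2799


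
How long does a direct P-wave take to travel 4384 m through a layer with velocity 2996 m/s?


t = x / V
= 4384 / 2996
= 1.4633 s

1.4633


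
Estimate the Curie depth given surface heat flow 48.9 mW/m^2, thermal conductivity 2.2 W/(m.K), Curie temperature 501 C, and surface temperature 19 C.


T_Curie - T_surf = 501 - 19 = 482 C
Convert q to W/m^2: 48.9 mW/m^2 = 0.0489 W/m^2
d = 482 * 2.2 / 0.0489 = 21685.07 m

21685.07


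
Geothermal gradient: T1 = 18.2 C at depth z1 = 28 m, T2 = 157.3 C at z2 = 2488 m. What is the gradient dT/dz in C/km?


dT = 157.3 - 18.2 = 139.1 C
dz = 2488 - 28 = 2460 m
gradient = dT/dz * 1000 = 139.1/2460 * 1000 = 56.5447 C/km

56.5447


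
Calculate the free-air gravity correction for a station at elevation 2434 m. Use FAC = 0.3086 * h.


FAC = 0.3086 * h
= 0.3086 * 2434
= 751.1324 mGal

751.1324


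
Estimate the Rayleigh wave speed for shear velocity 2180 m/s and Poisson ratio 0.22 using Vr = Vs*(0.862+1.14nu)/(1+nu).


Numerator factor = 0.862 + 1.14*0.22 = 1.1128
Denominator = 1 + 0.22 = 1.22
Vr = 2180 * 1.1128 / 1.22 = 1988.45 m/s

1988.45


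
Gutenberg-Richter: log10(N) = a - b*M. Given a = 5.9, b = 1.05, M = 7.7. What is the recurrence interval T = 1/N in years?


log10(N) = 5.9 - 1.05*7.7 = -2.185
N = 10^-2.185 = 0.006531
T = 1/N = 1/0.006531 = 153.1087 years

153.1087


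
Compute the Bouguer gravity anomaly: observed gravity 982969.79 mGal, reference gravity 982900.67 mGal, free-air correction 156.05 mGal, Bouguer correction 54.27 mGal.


BA = g_obs - g_ref + FAC - BC
= 982969.79 - 982900.67 + 156.05 - 54.27
= 170.9 mGal

170.9


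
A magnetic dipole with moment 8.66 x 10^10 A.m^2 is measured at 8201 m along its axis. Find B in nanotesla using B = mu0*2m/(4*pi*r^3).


m = 8.66 x 10^10 = 86600000000 A.m^2
2m = 173200000000 A.m^2
r^3 = 8201^3 = 551569744601
B = (4pi*10^-7) * 173200000000 / (4*pi * 551569744601) * 1e9
= 217649.539041 / 6931229830323.6 * 1e9
= 31.4013 nT

31.4013


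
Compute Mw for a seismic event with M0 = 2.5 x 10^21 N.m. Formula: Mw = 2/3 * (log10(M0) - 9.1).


log10(M0) = log10(2.5 x 10^21) = 21.3979
Mw = 2/3 * (21.3979 - 9.1)
= 2/3 * 12.2979
= 8.2

8.2


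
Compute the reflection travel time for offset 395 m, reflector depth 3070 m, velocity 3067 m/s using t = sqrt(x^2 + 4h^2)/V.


x^2 + 4h^2 = 395^2 + 4*3070^2 = 156025 + 37699600 = 37855625
sqrt(37855625) = 6152.6925
t = 6152.6925 / 3067 = 2.0061 s

2.0061


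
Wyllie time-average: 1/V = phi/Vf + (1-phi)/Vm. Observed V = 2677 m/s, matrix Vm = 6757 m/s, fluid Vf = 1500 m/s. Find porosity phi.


1/V - 1/Vm = 1/2677 - 1/6757 = 0.00022556
1/Vf - 1/Vm = 1/1500 - 1/6757 = 0.00051867
phi = 0.00022556 / 0.00051867 = 0.4349

0.4349


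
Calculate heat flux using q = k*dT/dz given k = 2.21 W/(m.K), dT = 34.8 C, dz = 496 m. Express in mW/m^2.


q = k * dT / dz * 1000
= 2.21 * 34.8 / 496 * 1000
= 0.155056 * 1000
= 155.0565 mW/m^2

155.0565


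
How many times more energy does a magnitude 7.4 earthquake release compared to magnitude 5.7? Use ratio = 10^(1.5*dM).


M2 - M1 = 7.4 - 5.7 = 1.7
1.5 * 1.7 = 2.55
ratio = 10^2.55 = 354.81

354.81
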